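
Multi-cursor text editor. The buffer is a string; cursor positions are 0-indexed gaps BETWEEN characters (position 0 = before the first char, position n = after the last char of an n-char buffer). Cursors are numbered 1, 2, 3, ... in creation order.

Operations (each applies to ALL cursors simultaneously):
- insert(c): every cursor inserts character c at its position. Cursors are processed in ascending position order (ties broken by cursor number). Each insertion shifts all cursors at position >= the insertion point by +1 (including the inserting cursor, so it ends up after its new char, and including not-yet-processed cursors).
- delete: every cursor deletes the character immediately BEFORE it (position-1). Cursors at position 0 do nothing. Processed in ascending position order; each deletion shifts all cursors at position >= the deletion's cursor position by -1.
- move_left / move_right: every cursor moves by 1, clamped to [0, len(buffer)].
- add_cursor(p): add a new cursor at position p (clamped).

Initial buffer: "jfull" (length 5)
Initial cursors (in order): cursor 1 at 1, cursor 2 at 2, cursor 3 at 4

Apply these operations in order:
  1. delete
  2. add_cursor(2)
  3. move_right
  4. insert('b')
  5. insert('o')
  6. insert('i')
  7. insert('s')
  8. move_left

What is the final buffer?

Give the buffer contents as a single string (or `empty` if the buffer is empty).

Answer: ubbooiisslbbooiiss

Derivation:
After op 1 (delete): buffer="ul" (len 2), cursors c1@0 c2@0 c3@1, authorship ..
After op 2 (add_cursor(2)): buffer="ul" (len 2), cursors c1@0 c2@0 c3@1 c4@2, authorship ..
After op 3 (move_right): buffer="ul" (len 2), cursors c1@1 c2@1 c3@2 c4@2, authorship ..
After op 4 (insert('b')): buffer="ubblbb" (len 6), cursors c1@3 c2@3 c3@6 c4@6, authorship .12.34
After op 5 (insert('o')): buffer="ubboolbboo" (len 10), cursors c1@5 c2@5 c3@10 c4@10, authorship .1212.3434
After op 6 (insert('i')): buffer="ubbooiilbbooii" (len 14), cursors c1@7 c2@7 c3@14 c4@14, authorship .121212.343434
After op 7 (insert('s')): buffer="ubbooiisslbbooiiss" (len 18), cursors c1@9 c2@9 c3@18 c4@18, authorship .12121212.34343434
After op 8 (move_left): buffer="ubbooiisslbbooiiss" (len 18), cursors c1@8 c2@8 c3@17 c4@17, authorship .12121212.34343434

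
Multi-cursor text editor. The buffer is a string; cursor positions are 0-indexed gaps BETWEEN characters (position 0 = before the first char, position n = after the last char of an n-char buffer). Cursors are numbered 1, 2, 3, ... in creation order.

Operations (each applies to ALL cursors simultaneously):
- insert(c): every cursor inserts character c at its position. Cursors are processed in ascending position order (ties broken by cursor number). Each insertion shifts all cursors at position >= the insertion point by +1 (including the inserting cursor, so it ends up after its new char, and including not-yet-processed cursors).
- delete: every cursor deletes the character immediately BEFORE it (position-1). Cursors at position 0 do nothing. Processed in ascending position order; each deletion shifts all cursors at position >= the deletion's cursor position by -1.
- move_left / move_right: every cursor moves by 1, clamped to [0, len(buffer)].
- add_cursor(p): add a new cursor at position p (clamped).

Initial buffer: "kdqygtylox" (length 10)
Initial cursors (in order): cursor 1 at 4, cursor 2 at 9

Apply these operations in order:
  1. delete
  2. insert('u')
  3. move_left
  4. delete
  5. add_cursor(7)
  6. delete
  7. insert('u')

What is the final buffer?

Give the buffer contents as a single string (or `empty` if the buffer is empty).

Answer: kuugtuux

Derivation:
After op 1 (delete): buffer="kdqgtylx" (len 8), cursors c1@3 c2@7, authorship ........
After op 2 (insert('u')): buffer="kdqugtylux" (len 10), cursors c1@4 c2@9, authorship ...1....2.
After op 3 (move_left): buffer="kdqugtylux" (len 10), cursors c1@3 c2@8, authorship ...1....2.
After op 4 (delete): buffer="kdugtyux" (len 8), cursors c1@2 c2@6, authorship ..1...2.
After op 5 (add_cursor(7)): buffer="kdugtyux" (len 8), cursors c1@2 c2@6 c3@7, authorship ..1...2.
After op 6 (delete): buffer="kugtx" (len 5), cursors c1@1 c2@4 c3@4, authorship .1...
After op 7 (insert('u')): buffer="kuugtuux" (len 8), cursors c1@2 c2@7 c3@7, authorship .11..23.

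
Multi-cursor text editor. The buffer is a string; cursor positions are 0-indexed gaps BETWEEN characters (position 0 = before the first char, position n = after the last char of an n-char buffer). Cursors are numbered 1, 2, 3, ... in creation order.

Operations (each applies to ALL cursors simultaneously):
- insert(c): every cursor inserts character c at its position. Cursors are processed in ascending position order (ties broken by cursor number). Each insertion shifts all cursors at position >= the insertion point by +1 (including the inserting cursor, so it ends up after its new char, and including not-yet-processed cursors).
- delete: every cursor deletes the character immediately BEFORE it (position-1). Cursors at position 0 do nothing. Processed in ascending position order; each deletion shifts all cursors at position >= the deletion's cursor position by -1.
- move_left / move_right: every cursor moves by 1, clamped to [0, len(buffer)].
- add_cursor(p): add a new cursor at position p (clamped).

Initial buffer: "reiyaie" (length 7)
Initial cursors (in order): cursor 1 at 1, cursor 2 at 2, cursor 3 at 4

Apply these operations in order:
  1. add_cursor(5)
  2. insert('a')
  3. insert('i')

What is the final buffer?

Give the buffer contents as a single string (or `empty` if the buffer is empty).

After op 1 (add_cursor(5)): buffer="reiyaie" (len 7), cursors c1@1 c2@2 c3@4 c4@5, authorship .......
After op 2 (insert('a')): buffer="raeaiyaaaie" (len 11), cursors c1@2 c2@4 c3@7 c4@9, authorship .1.2..3.4..
After op 3 (insert('i')): buffer="raieaiiyaiaaiie" (len 15), cursors c1@3 c2@6 c3@10 c4@13, authorship .11.22..33.44..

Answer: raieaiiyaiaaiie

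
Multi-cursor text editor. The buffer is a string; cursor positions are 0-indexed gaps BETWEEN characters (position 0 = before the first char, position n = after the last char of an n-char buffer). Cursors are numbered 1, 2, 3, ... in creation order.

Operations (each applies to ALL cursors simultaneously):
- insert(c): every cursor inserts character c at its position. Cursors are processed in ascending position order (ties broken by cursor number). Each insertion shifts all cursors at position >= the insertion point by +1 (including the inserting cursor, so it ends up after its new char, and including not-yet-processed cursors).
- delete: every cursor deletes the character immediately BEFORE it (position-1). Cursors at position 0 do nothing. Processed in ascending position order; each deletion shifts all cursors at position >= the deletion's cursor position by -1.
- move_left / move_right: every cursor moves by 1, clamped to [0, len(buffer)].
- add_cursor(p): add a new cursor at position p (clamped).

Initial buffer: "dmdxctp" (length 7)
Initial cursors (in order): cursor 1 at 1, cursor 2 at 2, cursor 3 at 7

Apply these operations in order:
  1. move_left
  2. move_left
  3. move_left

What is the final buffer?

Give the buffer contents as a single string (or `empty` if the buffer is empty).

Answer: dmdxctp

Derivation:
After op 1 (move_left): buffer="dmdxctp" (len 7), cursors c1@0 c2@1 c3@6, authorship .......
After op 2 (move_left): buffer="dmdxctp" (len 7), cursors c1@0 c2@0 c3@5, authorship .......
After op 3 (move_left): buffer="dmdxctp" (len 7), cursors c1@0 c2@0 c3@4, authorship .......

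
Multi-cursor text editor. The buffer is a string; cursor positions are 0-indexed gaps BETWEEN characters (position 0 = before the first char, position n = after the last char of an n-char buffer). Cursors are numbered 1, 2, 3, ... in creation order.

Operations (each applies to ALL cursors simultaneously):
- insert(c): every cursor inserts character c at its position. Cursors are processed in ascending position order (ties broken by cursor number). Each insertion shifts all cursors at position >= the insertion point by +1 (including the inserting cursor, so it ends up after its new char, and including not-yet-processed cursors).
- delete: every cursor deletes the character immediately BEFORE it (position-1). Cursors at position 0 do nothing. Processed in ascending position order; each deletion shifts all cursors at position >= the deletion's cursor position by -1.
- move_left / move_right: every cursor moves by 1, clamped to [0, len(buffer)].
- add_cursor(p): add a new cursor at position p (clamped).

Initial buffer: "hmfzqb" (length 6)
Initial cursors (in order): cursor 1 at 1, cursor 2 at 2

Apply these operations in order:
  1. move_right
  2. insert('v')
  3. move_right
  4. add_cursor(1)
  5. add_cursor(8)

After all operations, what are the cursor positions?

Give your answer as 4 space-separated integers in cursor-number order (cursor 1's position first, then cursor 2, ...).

Answer: 4 6 1 8

Derivation:
After op 1 (move_right): buffer="hmfzqb" (len 6), cursors c1@2 c2@3, authorship ......
After op 2 (insert('v')): buffer="hmvfvzqb" (len 8), cursors c1@3 c2@5, authorship ..1.2...
After op 3 (move_right): buffer="hmvfvzqb" (len 8), cursors c1@4 c2@6, authorship ..1.2...
After op 4 (add_cursor(1)): buffer="hmvfvzqb" (len 8), cursors c3@1 c1@4 c2@6, authorship ..1.2...
After op 5 (add_cursor(8)): buffer="hmvfvzqb" (len 8), cursors c3@1 c1@4 c2@6 c4@8, authorship ..1.2...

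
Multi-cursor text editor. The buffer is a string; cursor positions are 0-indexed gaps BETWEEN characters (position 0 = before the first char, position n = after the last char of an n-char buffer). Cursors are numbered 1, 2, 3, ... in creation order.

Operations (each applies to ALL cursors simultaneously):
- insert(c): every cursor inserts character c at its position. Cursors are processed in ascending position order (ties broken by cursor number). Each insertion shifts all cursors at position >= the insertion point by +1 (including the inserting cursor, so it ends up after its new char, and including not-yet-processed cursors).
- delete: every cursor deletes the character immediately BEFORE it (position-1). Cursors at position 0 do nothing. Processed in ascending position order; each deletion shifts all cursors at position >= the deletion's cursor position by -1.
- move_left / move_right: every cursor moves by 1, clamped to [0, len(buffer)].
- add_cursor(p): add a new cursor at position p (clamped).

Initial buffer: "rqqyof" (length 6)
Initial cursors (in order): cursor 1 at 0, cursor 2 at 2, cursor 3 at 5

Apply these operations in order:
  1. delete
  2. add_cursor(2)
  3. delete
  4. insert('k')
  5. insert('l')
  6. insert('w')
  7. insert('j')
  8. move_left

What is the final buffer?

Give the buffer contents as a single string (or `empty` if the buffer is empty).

Answer: kkkkllllwwwwjjjjf

Derivation:
After op 1 (delete): buffer="rqyf" (len 4), cursors c1@0 c2@1 c3@3, authorship ....
After op 2 (add_cursor(2)): buffer="rqyf" (len 4), cursors c1@0 c2@1 c4@2 c3@3, authorship ....
After op 3 (delete): buffer="f" (len 1), cursors c1@0 c2@0 c3@0 c4@0, authorship .
After op 4 (insert('k')): buffer="kkkkf" (len 5), cursors c1@4 c2@4 c3@4 c4@4, authorship 1234.
After op 5 (insert('l')): buffer="kkkkllllf" (len 9), cursors c1@8 c2@8 c3@8 c4@8, authorship 12341234.
After op 6 (insert('w')): buffer="kkkkllllwwwwf" (len 13), cursors c1@12 c2@12 c3@12 c4@12, authorship 123412341234.
After op 7 (insert('j')): buffer="kkkkllllwwwwjjjjf" (len 17), cursors c1@16 c2@16 c3@16 c4@16, authorship 1234123412341234.
After op 8 (move_left): buffer="kkkkllllwwwwjjjjf" (len 17), cursors c1@15 c2@15 c3@15 c4@15, authorship 1234123412341234.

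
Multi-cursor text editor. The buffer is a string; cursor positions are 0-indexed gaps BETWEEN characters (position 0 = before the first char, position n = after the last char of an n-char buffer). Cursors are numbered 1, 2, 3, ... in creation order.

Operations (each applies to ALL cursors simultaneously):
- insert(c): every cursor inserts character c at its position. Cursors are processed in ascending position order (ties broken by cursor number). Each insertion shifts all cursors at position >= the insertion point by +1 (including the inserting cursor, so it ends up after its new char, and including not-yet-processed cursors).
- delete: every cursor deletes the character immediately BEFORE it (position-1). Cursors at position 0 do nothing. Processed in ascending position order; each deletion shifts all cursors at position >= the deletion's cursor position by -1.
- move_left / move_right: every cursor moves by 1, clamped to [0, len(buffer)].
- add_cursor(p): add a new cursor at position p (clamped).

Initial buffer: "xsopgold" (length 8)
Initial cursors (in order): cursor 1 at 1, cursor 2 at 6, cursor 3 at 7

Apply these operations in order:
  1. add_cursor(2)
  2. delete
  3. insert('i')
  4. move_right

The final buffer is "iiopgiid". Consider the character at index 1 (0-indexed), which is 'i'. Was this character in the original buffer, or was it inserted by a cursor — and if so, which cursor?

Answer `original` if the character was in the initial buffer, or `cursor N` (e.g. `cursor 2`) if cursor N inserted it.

After op 1 (add_cursor(2)): buffer="xsopgold" (len 8), cursors c1@1 c4@2 c2@6 c3@7, authorship ........
After op 2 (delete): buffer="opgd" (len 4), cursors c1@0 c4@0 c2@3 c3@3, authorship ....
After op 3 (insert('i')): buffer="iiopgiid" (len 8), cursors c1@2 c4@2 c2@7 c3@7, authorship 14...23.
After op 4 (move_right): buffer="iiopgiid" (len 8), cursors c1@3 c4@3 c2@8 c3@8, authorship 14...23.
Authorship (.=original, N=cursor N): 1 4 . . . 2 3 .
Index 1: author = 4

Answer: cursor 4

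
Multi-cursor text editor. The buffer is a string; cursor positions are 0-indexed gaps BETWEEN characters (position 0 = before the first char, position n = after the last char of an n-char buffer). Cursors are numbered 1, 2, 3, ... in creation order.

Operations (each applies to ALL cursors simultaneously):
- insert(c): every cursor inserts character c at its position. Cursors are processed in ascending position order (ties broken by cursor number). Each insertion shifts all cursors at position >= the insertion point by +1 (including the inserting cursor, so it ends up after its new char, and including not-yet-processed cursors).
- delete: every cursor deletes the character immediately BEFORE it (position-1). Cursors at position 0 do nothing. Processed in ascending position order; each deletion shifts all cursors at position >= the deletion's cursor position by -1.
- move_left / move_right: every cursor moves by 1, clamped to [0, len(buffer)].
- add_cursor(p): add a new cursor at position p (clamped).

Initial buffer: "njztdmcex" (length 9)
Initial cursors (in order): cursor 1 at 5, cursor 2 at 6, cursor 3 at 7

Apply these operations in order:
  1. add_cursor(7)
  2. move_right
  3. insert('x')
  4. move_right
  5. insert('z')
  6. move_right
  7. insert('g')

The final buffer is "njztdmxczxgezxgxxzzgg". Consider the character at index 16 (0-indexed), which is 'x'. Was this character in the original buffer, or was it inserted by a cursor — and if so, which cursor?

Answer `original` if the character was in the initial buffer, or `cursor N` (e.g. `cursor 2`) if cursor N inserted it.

Answer: original

Derivation:
After op 1 (add_cursor(7)): buffer="njztdmcex" (len 9), cursors c1@5 c2@6 c3@7 c4@7, authorship .........
After op 2 (move_right): buffer="njztdmcex" (len 9), cursors c1@6 c2@7 c3@8 c4@8, authorship .........
After op 3 (insert('x')): buffer="njztdmxcxexxx" (len 13), cursors c1@7 c2@9 c3@12 c4@12, authorship ......1.2.34.
After op 4 (move_right): buffer="njztdmxcxexxx" (len 13), cursors c1@8 c2@10 c3@13 c4@13, authorship ......1.2.34.
After op 5 (insert('z')): buffer="njztdmxczxezxxxzz" (len 17), cursors c1@9 c2@12 c3@17 c4@17, authorship ......1.12.234.34
After op 6 (move_right): buffer="njztdmxczxezxxxzz" (len 17), cursors c1@10 c2@13 c3@17 c4@17, authorship ......1.12.234.34
After op 7 (insert('g')): buffer="njztdmxczxgezxgxxzzgg" (len 21), cursors c1@11 c2@15 c3@21 c4@21, authorship ......1.121.2324.3434
Authorship (.=original, N=cursor N): . . . . . . 1 . 1 2 1 . 2 3 2 4 . 3 4 3 4
Index 16: author = original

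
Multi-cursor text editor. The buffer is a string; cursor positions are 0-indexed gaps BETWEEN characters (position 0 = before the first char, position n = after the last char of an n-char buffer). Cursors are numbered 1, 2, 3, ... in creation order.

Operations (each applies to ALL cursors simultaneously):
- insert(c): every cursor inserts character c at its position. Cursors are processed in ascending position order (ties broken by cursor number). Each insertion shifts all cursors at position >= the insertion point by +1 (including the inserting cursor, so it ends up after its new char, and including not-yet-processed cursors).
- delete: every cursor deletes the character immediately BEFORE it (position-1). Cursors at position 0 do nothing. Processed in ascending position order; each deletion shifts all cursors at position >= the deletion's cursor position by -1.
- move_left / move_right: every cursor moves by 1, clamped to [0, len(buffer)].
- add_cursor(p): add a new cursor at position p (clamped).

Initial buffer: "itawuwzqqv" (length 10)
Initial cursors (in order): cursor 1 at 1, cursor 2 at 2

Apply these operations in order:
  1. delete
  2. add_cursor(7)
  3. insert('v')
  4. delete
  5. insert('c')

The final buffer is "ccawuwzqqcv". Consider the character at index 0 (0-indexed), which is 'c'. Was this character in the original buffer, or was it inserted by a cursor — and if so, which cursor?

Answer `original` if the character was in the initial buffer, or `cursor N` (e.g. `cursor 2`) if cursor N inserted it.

Answer: cursor 1

Derivation:
After op 1 (delete): buffer="awuwzqqv" (len 8), cursors c1@0 c2@0, authorship ........
After op 2 (add_cursor(7)): buffer="awuwzqqv" (len 8), cursors c1@0 c2@0 c3@7, authorship ........
After op 3 (insert('v')): buffer="vvawuwzqqvv" (len 11), cursors c1@2 c2@2 c3@10, authorship 12.......3.
After op 4 (delete): buffer="awuwzqqv" (len 8), cursors c1@0 c2@0 c3@7, authorship ........
After op 5 (insert('c')): buffer="ccawuwzqqcv" (len 11), cursors c1@2 c2@2 c3@10, authorship 12.......3.
Authorship (.=original, N=cursor N): 1 2 . . . . . . . 3 .
Index 0: author = 1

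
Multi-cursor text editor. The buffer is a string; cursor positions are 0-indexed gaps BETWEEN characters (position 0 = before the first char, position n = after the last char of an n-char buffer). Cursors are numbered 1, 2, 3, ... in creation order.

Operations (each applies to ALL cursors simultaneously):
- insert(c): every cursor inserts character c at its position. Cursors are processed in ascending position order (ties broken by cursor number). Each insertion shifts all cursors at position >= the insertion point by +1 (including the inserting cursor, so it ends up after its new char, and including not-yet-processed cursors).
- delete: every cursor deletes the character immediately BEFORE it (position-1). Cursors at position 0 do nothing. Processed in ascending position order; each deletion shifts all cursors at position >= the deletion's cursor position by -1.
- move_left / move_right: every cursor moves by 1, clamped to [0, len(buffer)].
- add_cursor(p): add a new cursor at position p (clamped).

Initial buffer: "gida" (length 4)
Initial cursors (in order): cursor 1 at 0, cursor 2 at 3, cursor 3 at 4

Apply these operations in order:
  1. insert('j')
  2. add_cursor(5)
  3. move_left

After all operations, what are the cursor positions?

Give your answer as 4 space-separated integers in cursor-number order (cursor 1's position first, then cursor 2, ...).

Answer: 0 4 6 4

Derivation:
After op 1 (insert('j')): buffer="jgidjaj" (len 7), cursors c1@1 c2@5 c3@7, authorship 1...2.3
After op 2 (add_cursor(5)): buffer="jgidjaj" (len 7), cursors c1@1 c2@5 c4@5 c3@7, authorship 1...2.3
After op 3 (move_left): buffer="jgidjaj" (len 7), cursors c1@0 c2@4 c4@4 c3@6, authorship 1...2.3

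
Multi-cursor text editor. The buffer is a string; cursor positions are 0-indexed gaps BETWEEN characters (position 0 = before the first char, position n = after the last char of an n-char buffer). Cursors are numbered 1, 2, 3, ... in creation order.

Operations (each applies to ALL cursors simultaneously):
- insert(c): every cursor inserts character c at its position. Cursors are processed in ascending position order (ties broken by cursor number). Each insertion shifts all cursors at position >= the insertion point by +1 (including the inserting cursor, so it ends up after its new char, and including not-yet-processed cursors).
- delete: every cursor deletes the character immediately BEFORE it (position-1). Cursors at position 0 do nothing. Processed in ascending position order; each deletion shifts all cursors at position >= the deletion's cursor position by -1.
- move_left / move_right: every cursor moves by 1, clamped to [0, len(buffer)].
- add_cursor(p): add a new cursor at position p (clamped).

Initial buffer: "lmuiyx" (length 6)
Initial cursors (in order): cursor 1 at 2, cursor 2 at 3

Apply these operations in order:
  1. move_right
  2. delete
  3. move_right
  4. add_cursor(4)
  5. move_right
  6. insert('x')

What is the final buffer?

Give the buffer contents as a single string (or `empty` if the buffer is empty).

Answer: lmyxxxx

Derivation:
After op 1 (move_right): buffer="lmuiyx" (len 6), cursors c1@3 c2@4, authorship ......
After op 2 (delete): buffer="lmyx" (len 4), cursors c1@2 c2@2, authorship ....
After op 3 (move_right): buffer="lmyx" (len 4), cursors c1@3 c2@3, authorship ....
After op 4 (add_cursor(4)): buffer="lmyx" (len 4), cursors c1@3 c2@3 c3@4, authorship ....
After op 5 (move_right): buffer="lmyx" (len 4), cursors c1@4 c2@4 c3@4, authorship ....
After op 6 (insert('x')): buffer="lmyxxxx" (len 7), cursors c1@7 c2@7 c3@7, authorship ....123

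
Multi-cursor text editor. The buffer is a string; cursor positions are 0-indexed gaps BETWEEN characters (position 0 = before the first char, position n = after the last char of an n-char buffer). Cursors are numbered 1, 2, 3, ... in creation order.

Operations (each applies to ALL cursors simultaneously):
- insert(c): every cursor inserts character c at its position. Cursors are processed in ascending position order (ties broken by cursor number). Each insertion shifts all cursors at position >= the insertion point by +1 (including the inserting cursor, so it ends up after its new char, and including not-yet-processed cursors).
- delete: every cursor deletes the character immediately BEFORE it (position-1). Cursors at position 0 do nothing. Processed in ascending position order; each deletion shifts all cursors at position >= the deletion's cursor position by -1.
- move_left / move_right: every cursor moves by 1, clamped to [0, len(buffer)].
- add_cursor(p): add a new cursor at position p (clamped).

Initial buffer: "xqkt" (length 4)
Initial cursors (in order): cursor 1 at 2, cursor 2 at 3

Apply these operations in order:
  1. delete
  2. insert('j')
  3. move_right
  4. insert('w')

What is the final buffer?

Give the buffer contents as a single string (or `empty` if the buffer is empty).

After op 1 (delete): buffer="xt" (len 2), cursors c1@1 c2@1, authorship ..
After op 2 (insert('j')): buffer="xjjt" (len 4), cursors c1@3 c2@3, authorship .12.
After op 3 (move_right): buffer="xjjt" (len 4), cursors c1@4 c2@4, authorship .12.
After op 4 (insert('w')): buffer="xjjtww" (len 6), cursors c1@6 c2@6, authorship .12.12

Answer: xjjtww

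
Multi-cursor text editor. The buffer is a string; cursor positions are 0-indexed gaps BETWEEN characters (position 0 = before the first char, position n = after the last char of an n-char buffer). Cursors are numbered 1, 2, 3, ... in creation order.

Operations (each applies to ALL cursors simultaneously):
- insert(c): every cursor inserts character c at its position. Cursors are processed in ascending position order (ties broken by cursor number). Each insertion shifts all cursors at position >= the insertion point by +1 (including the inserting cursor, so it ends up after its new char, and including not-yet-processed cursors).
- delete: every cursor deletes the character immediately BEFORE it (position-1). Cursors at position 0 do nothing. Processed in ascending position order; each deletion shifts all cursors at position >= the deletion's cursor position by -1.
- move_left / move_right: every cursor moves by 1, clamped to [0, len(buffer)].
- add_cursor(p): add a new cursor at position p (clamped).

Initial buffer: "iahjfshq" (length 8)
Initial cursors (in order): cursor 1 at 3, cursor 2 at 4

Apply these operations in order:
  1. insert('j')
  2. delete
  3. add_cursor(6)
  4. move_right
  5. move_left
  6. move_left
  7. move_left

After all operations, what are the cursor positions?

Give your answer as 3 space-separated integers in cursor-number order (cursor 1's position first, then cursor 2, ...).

Answer: 1 2 4

Derivation:
After op 1 (insert('j')): buffer="iahjjjfshq" (len 10), cursors c1@4 c2@6, authorship ...1.2....
After op 2 (delete): buffer="iahjfshq" (len 8), cursors c1@3 c2@4, authorship ........
After op 3 (add_cursor(6)): buffer="iahjfshq" (len 8), cursors c1@3 c2@4 c3@6, authorship ........
After op 4 (move_right): buffer="iahjfshq" (len 8), cursors c1@4 c2@5 c3@7, authorship ........
After op 5 (move_left): buffer="iahjfshq" (len 8), cursors c1@3 c2@4 c3@6, authorship ........
After op 6 (move_left): buffer="iahjfshq" (len 8), cursors c1@2 c2@3 c3@5, authorship ........
After op 7 (move_left): buffer="iahjfshq" (len 8), cursors c1@1 c2@2 c3@4, authorship ........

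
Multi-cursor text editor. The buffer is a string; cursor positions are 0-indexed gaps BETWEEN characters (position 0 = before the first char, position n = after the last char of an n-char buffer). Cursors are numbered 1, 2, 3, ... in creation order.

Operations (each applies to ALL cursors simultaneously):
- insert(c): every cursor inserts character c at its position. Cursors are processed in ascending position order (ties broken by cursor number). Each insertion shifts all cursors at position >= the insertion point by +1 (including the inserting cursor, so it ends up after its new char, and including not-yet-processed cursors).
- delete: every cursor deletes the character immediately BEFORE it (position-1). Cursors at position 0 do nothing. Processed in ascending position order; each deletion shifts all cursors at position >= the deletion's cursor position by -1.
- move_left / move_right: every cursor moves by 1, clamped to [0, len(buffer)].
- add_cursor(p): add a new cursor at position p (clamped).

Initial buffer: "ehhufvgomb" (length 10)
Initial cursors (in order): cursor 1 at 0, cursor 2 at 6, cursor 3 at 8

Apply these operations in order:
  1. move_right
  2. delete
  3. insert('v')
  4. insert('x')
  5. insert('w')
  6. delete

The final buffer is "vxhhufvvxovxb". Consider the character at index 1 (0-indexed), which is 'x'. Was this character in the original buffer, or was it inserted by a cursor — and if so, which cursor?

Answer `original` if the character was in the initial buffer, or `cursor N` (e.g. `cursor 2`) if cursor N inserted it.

Answer: cursor 1

Derivation:
After op 1 (move_right): buffer="ehhufvgomb" (len 10), cursors c1@1 c2@7 c3@9, authorship ..........
After op 2 (delete): buffer="hhufvob" (len 7), cursors c1@0 c2@5 c3@6, authorship .......
After op 3 (insert('v')): buffer="vhhufvvovb" (len 10), cursors c1@1 c2@7 c3@9, authorship 1.....2.3.
After op 4 (insert('x')): buffer="vxhhufvvxovxb" (len 13), cursors c1@2 c2@9 c3@12, authorship 11.....22.33.
After op 5 (insert('w')): buffer="vxwhhufvvxwovxwb" (len 16), cursors c1@3 c2@11 c3@15, authorship 111.....222.333.
After op 6 (delete): buffer="vxhhufvvxovxb" (len 13), cursors c1@2 c2@9 c3@12, authorship 11.....22.33.
Authorship (.=original, N=cursor N): 1 1 . . . . . 2 2 . 3 3 .
Index 1: author = 1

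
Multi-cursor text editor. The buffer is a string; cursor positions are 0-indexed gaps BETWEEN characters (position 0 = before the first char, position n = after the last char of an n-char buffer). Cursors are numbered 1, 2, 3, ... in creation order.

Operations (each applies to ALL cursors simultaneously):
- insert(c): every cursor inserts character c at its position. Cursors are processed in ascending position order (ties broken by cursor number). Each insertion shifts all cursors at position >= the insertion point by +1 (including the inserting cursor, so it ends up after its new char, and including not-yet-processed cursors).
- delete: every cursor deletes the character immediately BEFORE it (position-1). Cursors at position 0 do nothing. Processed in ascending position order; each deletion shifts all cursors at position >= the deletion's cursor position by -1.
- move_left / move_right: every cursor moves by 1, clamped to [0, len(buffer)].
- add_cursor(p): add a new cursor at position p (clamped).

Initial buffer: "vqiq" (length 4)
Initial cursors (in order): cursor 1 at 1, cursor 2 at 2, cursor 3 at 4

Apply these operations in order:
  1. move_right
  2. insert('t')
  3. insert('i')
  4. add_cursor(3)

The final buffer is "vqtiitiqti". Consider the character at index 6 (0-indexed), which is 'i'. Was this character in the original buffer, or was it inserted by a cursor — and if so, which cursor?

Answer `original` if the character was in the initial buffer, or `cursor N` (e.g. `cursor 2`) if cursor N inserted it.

Answer: cursor 2

Derivation:
After op 1 (move_right): buffer="vqiq" (len 4), cursors c1@2 c2@3 c3@4, authorship ....
After op 2 (insert('t')): buffer="vqtitqt" (len 7), cursors c1@3 c2@5 c3@7, authorship ..1.2.3
After op 3 (insert('i')): buffer="vqtiitiqti" (len 10), cursors c1@4 c2@7 c3@10, authorship ..11.22.33
After op 4 (add_cursor(3)): buffer="vqtiitiqti" (len 10), cursors c4@3 c1@4 c2@7 c3@10, authorship ..11.22.33
Authorship (.=original, N=cursor N): . . 1 1 . 2 2 . 3 3
Index 6: author = 2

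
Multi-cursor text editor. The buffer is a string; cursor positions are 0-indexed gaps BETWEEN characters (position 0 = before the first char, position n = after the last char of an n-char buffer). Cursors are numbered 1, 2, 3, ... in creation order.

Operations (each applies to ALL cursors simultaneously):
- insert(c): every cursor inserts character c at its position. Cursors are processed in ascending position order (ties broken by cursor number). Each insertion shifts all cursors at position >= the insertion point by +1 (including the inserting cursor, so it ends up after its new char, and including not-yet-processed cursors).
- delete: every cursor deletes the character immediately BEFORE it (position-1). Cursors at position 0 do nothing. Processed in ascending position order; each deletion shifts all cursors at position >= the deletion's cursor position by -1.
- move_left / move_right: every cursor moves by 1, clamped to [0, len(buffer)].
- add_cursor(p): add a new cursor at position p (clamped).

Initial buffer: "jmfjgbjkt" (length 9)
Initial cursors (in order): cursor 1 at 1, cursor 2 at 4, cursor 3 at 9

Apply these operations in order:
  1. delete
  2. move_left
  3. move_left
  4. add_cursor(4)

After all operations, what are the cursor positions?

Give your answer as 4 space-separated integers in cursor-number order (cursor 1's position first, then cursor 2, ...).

After op 1 (delete): buffer="mfgbjk" (len 6), cursors c1@0 c2@2 c3@6, authorship ......
After op 2 (move_left): buffer="mfgbjk" (len 6), cursors c1@0 c2@1 c3@5, authorship ......
After op 3 (move_left): buffer="mfgbjk" (len 6), cursors c1@0 c2@0 c3@4, authorship ......
After op 4 (add_cursor(4)): buffer="mfgbjk" (len 6), cursors c1@0 c2@0 c3@4 c4@4, authorship ......

Answer: 0 0 4 4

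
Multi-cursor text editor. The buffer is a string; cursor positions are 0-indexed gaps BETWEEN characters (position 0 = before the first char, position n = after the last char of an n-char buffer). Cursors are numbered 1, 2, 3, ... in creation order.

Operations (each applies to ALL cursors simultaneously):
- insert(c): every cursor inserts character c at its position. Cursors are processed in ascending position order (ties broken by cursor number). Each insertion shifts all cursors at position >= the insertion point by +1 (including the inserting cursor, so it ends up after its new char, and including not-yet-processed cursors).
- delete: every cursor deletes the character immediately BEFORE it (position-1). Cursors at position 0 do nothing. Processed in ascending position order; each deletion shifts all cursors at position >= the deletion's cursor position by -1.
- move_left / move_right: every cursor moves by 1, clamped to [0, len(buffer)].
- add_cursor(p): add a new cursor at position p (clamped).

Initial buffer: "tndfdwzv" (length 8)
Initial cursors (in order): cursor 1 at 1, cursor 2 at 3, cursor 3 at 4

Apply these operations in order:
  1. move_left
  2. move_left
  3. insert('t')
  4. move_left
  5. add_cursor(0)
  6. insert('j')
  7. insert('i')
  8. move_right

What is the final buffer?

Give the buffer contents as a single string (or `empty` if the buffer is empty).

Answer: jjiittjitnjitdfdwzv

Derivation:
After op 1 (move_left): buffer="tndfdwzv" (len 8), cursors c1@0 c2@2 c3@3, authorship ........
After op 2 (move_left): buffer="tndfdwzv" (len 8), cursors c1@0 c2@1 c3@2, authorship ........
After op 3 (insert('t')): buffer="tttntdfdwzv" (len 11), cursors c1@1 c2@3 c3@5, authorship 1.2.3......
After op 4 (move_left): buffer="tttntdfdwzv" (len 11), cursors c1@0 c2@2 c3@4, authorship 1.2.3......
After op 5 (add_cursor(0)): buffer="tttntdfdwzv" (len 11), cursors c1@0 c4@0 c2@2 c3@4, authorship 1.2.3......
After op 6 (insert('j')): buffer="jjttjtnjtdfdwzv" (len 15), cursors c1@2 c4@2 c2@5 c3@8, authorship 141.22.33......
After op 7 (insert('i')): buffer="jjiittjitnjitdfdwzv" (len 19), cursors c1@4 c4@4 c2@8 c3@12, authorship 14141.222.333......
After op 8 (move_right): buffer="jjiittjitnjitdfdwzv" (len 19), cursors c1@5 c4@5 c2@9 c3@13, authorship 14141.222.333......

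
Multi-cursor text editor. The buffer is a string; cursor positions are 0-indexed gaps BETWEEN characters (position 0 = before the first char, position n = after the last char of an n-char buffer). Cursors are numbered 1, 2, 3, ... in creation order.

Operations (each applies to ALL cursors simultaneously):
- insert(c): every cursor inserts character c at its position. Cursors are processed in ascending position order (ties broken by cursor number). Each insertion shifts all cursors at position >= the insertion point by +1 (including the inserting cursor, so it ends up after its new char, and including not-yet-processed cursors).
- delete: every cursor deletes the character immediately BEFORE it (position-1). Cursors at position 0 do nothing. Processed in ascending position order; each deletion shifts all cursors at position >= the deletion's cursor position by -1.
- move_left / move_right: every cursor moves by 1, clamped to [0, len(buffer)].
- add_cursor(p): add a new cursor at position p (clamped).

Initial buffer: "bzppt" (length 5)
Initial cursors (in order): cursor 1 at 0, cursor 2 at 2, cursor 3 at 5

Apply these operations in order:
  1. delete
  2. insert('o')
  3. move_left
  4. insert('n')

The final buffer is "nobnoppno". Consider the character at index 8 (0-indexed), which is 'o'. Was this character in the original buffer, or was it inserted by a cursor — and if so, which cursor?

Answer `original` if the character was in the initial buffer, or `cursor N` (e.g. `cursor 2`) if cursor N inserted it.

After op 1 (delete): buffer="bpp" (len 3), cursors c1@0 c2@1 c3@3, authorship ...
After op 2 (insert('o')): buffer="oboppo" (len 6), cursors c1@1 c2@3 c3@6, authorship 1.2..3
After op 3 (move_left): buffer="oboppo" (len 6), cursors c1@0 c2@2 c3@5, authorship 1.2..3
After op 4 (insert('n')): buffer="nobnoppno" (len 9), cursors c1@1 c2@4 c3@8, authorship 11.22..33
Authorship (.=original, N=cursor N): 1 1 . 2 2 . . 3 3
Index 8: author = 3

Answer: cursor 3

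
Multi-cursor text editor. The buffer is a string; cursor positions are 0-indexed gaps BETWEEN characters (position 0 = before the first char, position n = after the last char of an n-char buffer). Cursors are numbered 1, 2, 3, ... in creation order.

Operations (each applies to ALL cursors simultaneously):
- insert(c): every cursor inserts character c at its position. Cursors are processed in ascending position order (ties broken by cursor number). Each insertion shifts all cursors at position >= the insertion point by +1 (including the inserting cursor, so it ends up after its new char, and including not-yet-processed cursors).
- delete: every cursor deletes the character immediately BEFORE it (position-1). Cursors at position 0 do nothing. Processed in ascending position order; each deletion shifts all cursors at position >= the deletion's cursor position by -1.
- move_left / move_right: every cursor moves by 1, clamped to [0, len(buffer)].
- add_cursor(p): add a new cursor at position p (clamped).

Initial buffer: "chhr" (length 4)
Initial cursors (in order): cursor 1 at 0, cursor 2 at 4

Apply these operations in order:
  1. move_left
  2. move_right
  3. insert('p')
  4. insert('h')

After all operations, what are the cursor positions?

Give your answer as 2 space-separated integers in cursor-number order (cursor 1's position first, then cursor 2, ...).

After op 1 (move_left): buffer="chhr" (len 4), cursors c1@0 c2@3, authorship ....
After op 2 (move_right): buffer="chhr" (len 4), cursors c1@1 c2@4, authorship ....
After op 3 (insert('p')): buffer="cphhrp" (len 6), cursors c1@2 c2@6, authorship .1...2
After op 4 (insert('h')): buffer="cphhhrph" (len 8), cursors c1@3 c2@8, authorship .11...22

Answer: 3 8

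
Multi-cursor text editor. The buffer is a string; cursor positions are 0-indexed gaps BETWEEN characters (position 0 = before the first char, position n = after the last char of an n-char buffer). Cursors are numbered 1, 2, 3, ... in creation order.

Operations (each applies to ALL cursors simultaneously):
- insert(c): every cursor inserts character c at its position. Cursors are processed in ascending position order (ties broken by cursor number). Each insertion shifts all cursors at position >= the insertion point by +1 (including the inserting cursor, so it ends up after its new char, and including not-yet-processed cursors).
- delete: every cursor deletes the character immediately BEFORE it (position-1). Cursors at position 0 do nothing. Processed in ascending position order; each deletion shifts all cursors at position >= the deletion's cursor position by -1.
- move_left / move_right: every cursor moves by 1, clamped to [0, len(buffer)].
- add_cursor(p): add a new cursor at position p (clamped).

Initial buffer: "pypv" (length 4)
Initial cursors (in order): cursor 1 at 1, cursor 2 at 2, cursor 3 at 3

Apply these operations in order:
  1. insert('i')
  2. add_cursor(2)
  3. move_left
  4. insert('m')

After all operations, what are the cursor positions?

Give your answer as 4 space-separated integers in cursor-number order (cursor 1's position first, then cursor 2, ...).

After op 1 (insert('i')): buffer="piyipiv" (len 7), cursors c1@2 c2@4 c3@6, authorship .1.2.3.
After op 2 (add_cursor(2)): buffer="piyipiv" (len 7), cursors c1@2 c4@2 c2@4 c3@6, authorship .1.2.3.
After op 3 (move_left): buffer="piyipiv" (len 7), cursors c1@1 c4@1 c2@3 c3@5, authorship .1.2.3.
After op 4 (insert('m')): buffer="pmmiymipmiv" (len 11), cursors c1@3 c4@3 c2@6 c3@9, authorship .141.22.33.

Answer: 3 6 9 3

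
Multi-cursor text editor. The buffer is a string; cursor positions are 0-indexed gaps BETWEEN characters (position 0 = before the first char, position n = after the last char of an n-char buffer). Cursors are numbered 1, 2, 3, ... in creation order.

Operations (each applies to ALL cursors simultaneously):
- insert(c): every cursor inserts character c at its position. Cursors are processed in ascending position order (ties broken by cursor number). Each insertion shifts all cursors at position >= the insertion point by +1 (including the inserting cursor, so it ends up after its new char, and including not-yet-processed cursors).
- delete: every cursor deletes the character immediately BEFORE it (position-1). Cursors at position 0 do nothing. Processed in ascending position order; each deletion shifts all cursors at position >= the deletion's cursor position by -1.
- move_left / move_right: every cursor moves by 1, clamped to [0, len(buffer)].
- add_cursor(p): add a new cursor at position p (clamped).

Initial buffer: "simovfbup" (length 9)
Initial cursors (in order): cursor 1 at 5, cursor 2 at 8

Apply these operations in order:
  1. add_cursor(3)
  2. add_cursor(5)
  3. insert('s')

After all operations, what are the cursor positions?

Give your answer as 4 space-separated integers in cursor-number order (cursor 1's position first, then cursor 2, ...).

After op 1 (add_cursor(3)): buffer="simovfbup" (len 9), cursors c3@3 c1@5 c2@8, authorship .........
After op 2 (add_cursor(5)): buffer="simovfbup" (len 9), cursors c3@3 c1@5 c4@5 c2@8, authorship .........
After op 3 (insert('s')): buffer="simsovssfbusp" (len 13), cursors c3@4 c1@8 c4@8 c2@12, authorship ...3..14...2.

Answer: 8 12 4 8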